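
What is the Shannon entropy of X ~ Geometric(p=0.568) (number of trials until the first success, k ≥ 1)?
1.2040 nats

We have X ~ Geometric(p=0.568) (number of trials until the first success, k ≥ 1).

The Shannon entropy measures the uncertainty or information content of the distribution.

For a Geometric distribution with p=0.568 (number of trials until the first success, k ≥ 1):
H(X) = 1.2040 nats

(In bits, this would be 1.7370 bits.)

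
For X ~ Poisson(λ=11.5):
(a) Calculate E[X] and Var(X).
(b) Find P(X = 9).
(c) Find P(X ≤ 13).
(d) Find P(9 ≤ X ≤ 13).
(a) E[X] = 11.5000, Var(X) = 11.5000
(b) P(X = 9) = 0.098204
(c) P(X ≤ 13) = 0.733040
(d) P(9 ≤ X ≤ 13) = 0.542450

We have X ~ Poisson(λ=11.5).

(a) Moments:
E[X] = 11.5000
Var(X) = 11.5000
σ = √Var(X) = 3.3912

(b) Point probability using PMF:
P(X = 9) = 0.098204

(c) Cumulative probability using CDF:
P(X ≤ 13) = F(13) = 0.733040

(d) Range probability:
P(9 ≤ X ≤ 13) = P(X ≤ 13) - P(X ≤ 8)
                   = F(13) - F(8)
                   = 0.733040 - 0.190590
                   = 0.542450

This means approximately 54.2% of outcomes fall in the interval [9, 13].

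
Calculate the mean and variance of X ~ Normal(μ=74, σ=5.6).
E[X] = 74.0000, Var(X) = 31.3600

We have X ~ Normal(μ=74, σ=5.6).

For a Normal distribution with μ=74, σ=5.6:

Expected value:
E[X] = 74.0000

Variance:
Var(X) = 31.3600

Standard deviation:
σ = √Var(X) = 5.6000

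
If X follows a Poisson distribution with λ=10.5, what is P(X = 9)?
0.117720

We have X ~ Poisson(λ=10.5).

For a Poisson distribution, the PMF gives us the probability of each outcome.

Using the PMF formula:
P(X = 9) = 0.117720

Rounded to 4 decimal places: 0.1177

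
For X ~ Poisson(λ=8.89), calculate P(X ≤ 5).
0.122536

We have X ~ Poisson(λ=8.89).

The CDF gives us P(X ≤ k).

Using the CDF:
P(X ≤ 5) = 0.122536

This means there's approximately a 12.3% chance that X is at most 5.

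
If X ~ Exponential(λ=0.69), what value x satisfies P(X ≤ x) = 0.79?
2.2618

We have X ~ Exponential(λ=0.69).

We want to find x such that P(X ≤ x) = 0.79.

This is the 79th percentile, which means 79% of values fall below this point.

Using the inverse CDF (quantile function):
x = F⁻¹(0.79) = 2.2618

Verification: P(X ≤ 2.2618) = 0.79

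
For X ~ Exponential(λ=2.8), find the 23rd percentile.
0.0933

We have X ~ Exponential(λ=2.8).

We want to find x such that P(X ≤ x) = 0.23.

This is the 23rd percentile, which means 23% of values fall below this point.

Using the inverse CDF (quantile function):
x = F⁻¹(0.23) = 0.0933

Verification: P(X ≤ 0.0933) = 0.23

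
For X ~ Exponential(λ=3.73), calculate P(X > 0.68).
0.079151

We have X ~ Exponential(λ=3.73).

P(X > 0.68) = 1 - P(X ≤ 0.68)
                = 1 - F(0.68)
                = 1 - 0.920849
                = 0.079151

So there's approximately a 7.9% chance that X exceeds 0.68.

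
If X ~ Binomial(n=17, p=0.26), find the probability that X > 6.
0.126795

We have X ~ Binomial(n=17, p=0.26).

P(X > 6) = 1 - P(X ≤ 6)
                = 1 - F(6)
                = 1 - 0.873205
                = 0.126795

So there's approximately a 12.7% chance that X exceeds 6.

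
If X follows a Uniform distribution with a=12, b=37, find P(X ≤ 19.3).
0.292000

We have X ~ Uniform(a=12, b=37).

The CDF gives us P(X ≤ k).

Using the CDF:
P(X ≤ 19.3) = 0.292000

This means there's approximately a 29.2% chance that X is at most 19.3.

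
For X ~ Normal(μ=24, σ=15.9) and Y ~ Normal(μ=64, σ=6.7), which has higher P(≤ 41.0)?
X has higher probability (P(X ≤ 41.0) = 0.8575 > P(Y ≤ 41.0) = 0.0003)

Compute P(≤ 41.0) for each distribution:

X ~ Normal(μ=24, σ=15.9):
P(X ≤ 41.0) = 0.8575

Y ~ Normal(μ=64, σ=6.7):
P(Y ≤ 41.0) = 0.0003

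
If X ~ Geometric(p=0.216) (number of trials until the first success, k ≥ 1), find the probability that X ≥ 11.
0.087733

We have X ~ Geometric(p=0.216) (number of trials until the first success, k ≥ 1).

For discrete distributions, P(X ≥ 11) = 1 - P(X ≤ 10).

P(X ≤ 10) = 0.912267
P(X ≥ 11) = 1 - 0.912267 = 0.087733

So there's approximately a 8.8% chance that X is at least 11.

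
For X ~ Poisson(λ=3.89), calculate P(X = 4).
0.195066

We have X ~ Poisson(λ=3.89).

For a Poisson distribution, the PMF gives us the probability of each outcome.

Using the PMF formula:
P(X = 4) = 0.195066

Rounded to 4 decimal places: 0.1951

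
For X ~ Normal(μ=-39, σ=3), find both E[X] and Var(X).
E[X] = -39.0000, Var(X) = 9.0000

We have X ~ Normal(μ=-39, σ=3).

For a Normal distribution with μ=-39, σ=3:

Expected value:
E[X] = -39.0000

Variance:
Var(X) = 9.0000

Standard deviation:
σ = √Var(X) = 3.0000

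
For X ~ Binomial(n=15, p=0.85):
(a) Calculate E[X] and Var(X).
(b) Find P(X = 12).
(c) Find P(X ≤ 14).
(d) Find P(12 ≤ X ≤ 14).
(a) E[X] = 12.7500, Var(X) = 1.9125
(b) P(X = 12) = 0.218430
(c) P(X ≤ 14) = 0.912646
(d) P(12 ≤ X ≤ 14) = 0.735301

We have X ~ Binomial(n=15, p=0.85).

(a) Moments:
E[X] = 12.7500
Var(X) = 1.9125
σ = √Var(X) = 1.3829

(b) Point probability using PMF:
P(X = 12) = 0.218430

(c) Cumulative probability using CDF:
P(X ≤ 14) = F(14) = 0.912646

(d) Range probability:
P(12 ≤ X ≤ 14) = P(X ≤ 14) - P(X ≤ 11)
                   = F(14) - F(11)
                   = 0.912646 - 0.177345
                   = 0.735301

This means approximately 73.5% of outcomes fall in the interval [12, 14].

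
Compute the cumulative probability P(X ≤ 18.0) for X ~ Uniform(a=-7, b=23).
0.833333

We have X ~ Uniform(a=-7, b=23).

The CDF gives us P(X ≤ k).

Using the CDF:
P(X ≤ 18.0) = 0.833333

This means there's approximately a 83.3% chance that X is at most 18.0.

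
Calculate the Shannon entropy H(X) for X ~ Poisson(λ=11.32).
2.6245 nats

We have X ~ Poisson(λ=11.32).

The Shannon entropy measures the uncertainty or information content of the distribution.

For a Poisson distribution with λ=11.32:
H(X) = 2.6245 nats

(In bits, this would be 3.7863 bits.)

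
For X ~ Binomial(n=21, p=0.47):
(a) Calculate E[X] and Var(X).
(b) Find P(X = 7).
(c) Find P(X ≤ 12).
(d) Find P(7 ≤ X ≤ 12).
(a) E[X] = 9.8700, Var(X) = 5.2311
(b) P(X = 7) = 0.081293
(c) P(X ≤ 12) = 0.874876
(d) P(7 ≤ X ≤ 12) = 0.806203

We have X ~ Binomial(n=21, p=0.47).

(a) Moments:
E[X] = 9.8700
Var(X) = 5.2311
σ = √Var(X) = 2.2872

(b) Point probability using PMF:
P(X = 7) = 0.081293

(c) Cumulative probability using CDF:
P(X ≤ 12) = F(12) = 0.874876

(d) Range probability:
P(7 ≤ X ≤ 12) = P(X ≤ 12) - P(X ≤ 6)
                   = F(12) - F(6)
                   = 0.874876 - 0.068673
                   = 0.806203

This means approximately 80.6% of outcomes fall in the interval [7, 12].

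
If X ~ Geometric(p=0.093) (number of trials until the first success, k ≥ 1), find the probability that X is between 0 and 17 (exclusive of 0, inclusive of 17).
0.809750

We have X ~ Geometric(p=0.093) (number of trials until the first success, k ≥ 1).

To find P(0 < X ≤ 17), we use:
P(0 < X ≤ 17) = P(X ≤ 17) - P(X ≤ 0)
                 = F(17) - F(0)
                 = 0.809750 - 0.000000
                 = 0.809750

So there's approximately a 81.0% chance that X falls in this range.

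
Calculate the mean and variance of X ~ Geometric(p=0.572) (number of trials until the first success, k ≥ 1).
E[X] = 1.7483, Var(X) = 1.3081

We have X ~ Geometric(p=0.572) (number of trials until the first success, k ≥ 1).

For a Geometric distribution with p=0.572 (number of trials until the first success, k ≥ 1):

Expected value:
E[X] = 1.7483

Variance:
Var(X) = 1.3081

Standard deviation:
σ = √Var(X) = 1.1437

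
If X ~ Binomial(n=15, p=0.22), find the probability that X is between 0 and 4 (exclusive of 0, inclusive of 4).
0.756463

We have X ~ Binomial(n=15, p=0.22).

To find P(0 < X ≤ 4), we use:
P(0 < X ≤ 4) = P(X ≤ 4) - P(X ≤ 0)
                 = F(4) - F(0)
                 = 0.780530 - 0.024067
                 = 0.756463

So there's approximately a 75.6% chance that X falls in this range.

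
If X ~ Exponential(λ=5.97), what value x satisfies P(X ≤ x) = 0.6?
0.1535

We have X ~ Exponential(λ=5.97).

We want to find x such that P(X ≤ x) = 0.6.

This is the 60th percentile, which means 60% of values fall below this point.

Using the inverse CDF (quantile function):
x = F⁻¹(0.6) = 0.1535

Verification: P(X ≤ 0.1535) = 0.6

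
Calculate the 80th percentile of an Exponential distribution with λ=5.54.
0.2905

We have X ~ Exponential(λ=5.54).

We want to find x such that P(X ≤ x) = 0.8.

This is the 80th percentile, which means 80% of values fall below this point.

Using the inverse CDF (quantile function):
x = F⁻¹(0.8) = 0.2905

Verification: P(X ≤ 0.2905) = 0.8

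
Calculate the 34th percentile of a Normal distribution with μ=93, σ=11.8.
88.1329

We have X ~ Normal(μ=93, σ=11.8).

We want to find x such that P(X ≤ x) = 0.34.

This is the 34th percentile, which means 34% of values fall below this point.

Using the inverse CDF (quantile function):
x = F⁻¹(0.34) = 88.1329

Verification: P(X ≤ 88.1329) = 0.34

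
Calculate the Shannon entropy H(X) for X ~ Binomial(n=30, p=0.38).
2.3959 nats

We have X ~ Binomial(n=30, p=0.38).

The Shannon entropy measures the uncertainty or information content of the distribution.

For a Binomial distribution with n=30, p=0.38:
H(X) = 2.3959 nats

(In bits, this would be 3.4565 bits.)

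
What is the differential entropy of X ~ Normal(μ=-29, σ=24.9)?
4.6338 nats

We have X ~ Normal(μ=-29, σ=24.9).

The differential entropy measures the uncertainty or information content of the distribution.

For a Normal distribution with μ=-29, σ=24.9:
h(X) = 4.6338 nats

(In bits, this would be 6.6852 bits.)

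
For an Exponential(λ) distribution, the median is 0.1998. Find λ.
λ = 3.4692

For X ~ Exponential(λ), the CDF is F(x) = 1 - e^(-λx).
The median m satisfies F(m) = 0.5:
1 - e^(-λm) = 0.5
e^(-λm) = 0.5
λm = ln(2)
m = ln(2) / λ

Given m = 0.1998:
λ = ln(2) / 0.1998 = 0.693147 / 0.1998 = 3.4692

Verification: ln(2) / 3.4692 = 0.1998 ✓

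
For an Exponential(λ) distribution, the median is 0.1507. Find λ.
λ = 4.5995

For X ~ Exponential(λ), the CDF is F(x) = 1 - e^(-λx).
The median m satisfies F(m) = 0.5:
1 - e^(-λm) = 0.5
e^(-λm) = 0.5
λm = ln(2)
m = ln(2) / λ

Given m = 0.1507:
λ = ln(2) / 0.1507 = 0.693147 / 0.1507 = 4.5995

Verification: ln(2) / 4.5995 = 0.1507 ✓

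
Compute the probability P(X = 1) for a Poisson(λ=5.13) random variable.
0.030352

We have X ~ Poisson(λ=5.13).

For a Poisson distribution, the PMF gives us the probability of each outcome.

Using the PMF formula:
P(X = 1) = 0.030352

Rounded to 4 decimal places: 0.0304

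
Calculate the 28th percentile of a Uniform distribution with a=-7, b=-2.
-5.6000

We have X ~ Uniform(a=-7, b=-2).

We want to find x such that P(X ≤ x) = 0.28.

This is the 28th percentile, which means 28% of values fall below this point.

Using the inverse CDF (quantile function):
x = F⁻¹(0.28) = -5.6000

Verification: P(X ≤ -5.6000) = 0.28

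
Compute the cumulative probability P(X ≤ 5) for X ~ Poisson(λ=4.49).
0.704638

We have X ~ Poisson(λ=4.49).

The CDF gives us P(X ≤ k).

Using the CDF:
P(X ≤ 5) = 0.704638

This means there's approximately a 70.5% chance that X is at most 5.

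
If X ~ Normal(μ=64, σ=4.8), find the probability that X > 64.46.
0.461826

We have X ~ Normal(μ=64, σ=4.8).

P(X > 64.46) = 1 - P(X ≤ 64.46)
                = 1 - F(64.46)
                = 1 - 0.538174
                = 0.461826

So there's approximately a 46.2% chance that X exceeds 64.46.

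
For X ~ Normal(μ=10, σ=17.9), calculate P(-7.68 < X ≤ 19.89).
0.548054

We have X ~ Normal(μ=10, σ=17.9).

To find P(-7.68 < X ≤ 19.89), we use:
P(-7.68 < X ≤ 19.89) = P(X ≤ 19.89) - P(X ≤ -7.68)
                 = F(19.89) - F(-7.68)
                 = 0.709702 - 0.161647
                 = 0.548054

So there's approximately a 54.8% chance that X falls in this range.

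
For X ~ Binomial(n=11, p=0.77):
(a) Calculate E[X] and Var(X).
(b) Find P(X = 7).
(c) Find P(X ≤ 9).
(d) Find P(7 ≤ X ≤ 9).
(a) E[X] = 8.4700, Var(X) = 1.9481
(b) P(X = 7) = 0.148204
(c) P(X ≤ 9) = 0.758220
(d) P(7 ≤ X ≤ 9) = 0.673129

We have X ~ Binomial(n=11, p=0.77).

(a) Moments:
E[X] = 8.4700
Var(X) = 1.9481
σ = √Var(X) = 1.3957

(b) Point probability using PMF:
P(X = 7) = 0.148204

(c) Cumulative probability using CDF:
P(X ≤ 9) = F(9) = 0.758220

(d) Range probability:
P(7 ≤ X ≤ 9) = P(X ≤ 9) - P(X ≤ 6)
                   = F(9) - F(6)
                   = 0.758220 - 0.085091
                   = 0.673129

This means approximately 67.3% of outcomes fall in the interval [7, 9].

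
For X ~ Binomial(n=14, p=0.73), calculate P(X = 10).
0.228622

We have X ~ Binomial(n=14, p=0.73).

For a Binomial distribution, the PMF gives us the probability of each outcome.

Using the PMF formula:
P(X = 10) = 0.228622

Rounded to 4 decimal places: 0.2286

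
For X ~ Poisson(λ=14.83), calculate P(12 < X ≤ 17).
0.481161

We have X ~ Poisson(λ=14.83).

To find P(12 < X ≤ 17), we use:
P(12 < X ≤ 17) = P(X ≤ 17) - P(X ≤ 12)
                 = F(17) - F(12)
                 = 0.763097 - 0.281936
                 = 0.481161

So there's approximately a 48.1% chance that X falls in this range.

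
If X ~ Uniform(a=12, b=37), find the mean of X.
24.5000

We have X ~ Uniform(a=12, b=37).

For a Uniform distribution with a=12, b=37:
E[X] = 24.5000

This is the expected (average) value of X.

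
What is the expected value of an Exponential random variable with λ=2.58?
0.3876

We have X ~ Exponential(λ=2.58).

For an Exponential distribution with λ=2.58:
E[X] = 0.3876

This is the expected (average) value of X.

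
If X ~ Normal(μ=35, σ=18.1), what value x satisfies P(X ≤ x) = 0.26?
23.3554

We have X ~ Normal(μ=35, σ=18.1).

We want to find x such that P(X ≤ x) = 0.26.

This is the 26th percentile, which means 26% of values fall below this point.

Using the inverse CDF (quantile function):
x = F⁻¹(0.26) = 23.3554

Verification: P(X ≤ 23.3554) = 0.26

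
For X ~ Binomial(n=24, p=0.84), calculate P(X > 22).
0.084853

We have X ~ Binomial(n=24, p=0.84).

P(X > 22) = 1 - P(X ≤ 22)
                = 1 - F(22)
                = 1 - 0.915147
                = 0.084853

So there's approximately a 8.5% chance that X exceeds 22.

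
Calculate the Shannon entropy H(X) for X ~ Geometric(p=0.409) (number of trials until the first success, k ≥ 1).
1.6540 nats

We have X ~ Geometric(p=0.409) (number of trials until the first success, k ≥ 1).

The Shannon entropy measures the uncertainty or information content of the distribution.

For a Geometric distribution with p=0.409 (number of trials until the first success, k ≥ 1):
H(X) = 1.6540 nats

(In bits, this would be 2.3862 bits.)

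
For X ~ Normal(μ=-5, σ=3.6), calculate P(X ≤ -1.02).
0.865541

We have X ~ Normal(μ=-5, σ=3.6).

The CDF gives us P(X ≤ k).

Using the CDF:
P(X ≤ -1.02) = 0.865541

This means there's approximately a 86.6% chance that X is at most -1.02.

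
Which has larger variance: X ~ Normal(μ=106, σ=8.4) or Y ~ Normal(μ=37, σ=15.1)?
Y has larger variance (228.0100 > 70.5600)

Compute the variance for each distribution:

X ~ Normal(μ=106, σ=8.4):
Var(X) = 70.5600

Y ~ Normal(μ=37, σ=15.1):
Var(Y) = 228.0100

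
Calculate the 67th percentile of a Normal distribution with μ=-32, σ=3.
-30.6803

We have X ~ Normal(μ=-32, σ=3).

We want to find x such that P(X ≤ x) = 0.67.

This is the 67th percentile, which means 67% of values fall below this point.

Using the inverse CDF (quantile function):
x = F⁻¹(0.67) = -30.6803

Verification: P(X ≤ -30.6803) = 0.67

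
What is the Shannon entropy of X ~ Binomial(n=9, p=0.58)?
1.8085 nats

We have X ~ Binomial(n=9, p=0.58).

The Shannon entropy measures the uncertainty or information content of the distribution.

For a Binomial distribution with n=9, p=0.58:
H(X) = 1.8085 nats

(In bits, this would be 2.6091 bits.)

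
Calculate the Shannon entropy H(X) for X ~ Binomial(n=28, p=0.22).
2.1974 nats

We have X ~ Binomial(n=28, p=0.22).

The Shannon entropy measures the uncertainty or information content of the distribution.

For a Binomial distribution with n=28, p=0.22:
H(X) = 2.1974 nats

(In bits, this would be 3.1702 bits.)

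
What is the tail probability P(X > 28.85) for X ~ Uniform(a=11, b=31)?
0.107500

We have X ~ Uniform(a=11, b=31).

P(X > 28.85) = 1 - P(X ≤ 28.85)
                = 1 - F(28.85)
                = 1 - 0.892500
                = 0.107500

So there's approximately a 10.7% chance that X exceeds 28.85.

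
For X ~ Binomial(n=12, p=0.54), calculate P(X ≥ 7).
0.498605

We have X ~ Binomial(n=12, p=0.54).

For discrete distributions, P(X ≥ 7) = 1 - P(X ≤ 6).

P(X ≤ 6) = 0.501395
P(X ≥ 7) = 1 - 0.501395 = 0.498605

So there's approximately a 49.9% chance that X is at least 7.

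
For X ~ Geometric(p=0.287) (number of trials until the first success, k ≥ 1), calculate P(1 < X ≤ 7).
0.619324

We have X ~ Geometric(p=0.287) (number of trials until the first success, k ≥ 1).

To find P(1 < X ≤ 7), we use:
P(1 < X ≤ 7) = P(X ≤ 7) - P(X ≤ 1)
                 = F(7) - F(1)
                 = 0.906324 - 0.287000
                 = 0.619324

So there's approximately a 61.9% chance that X falls in this range.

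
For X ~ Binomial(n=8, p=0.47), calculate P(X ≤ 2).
0.187486

We have X ~ Binomial(n=8, p=0.47).

The CDF gives us P(X ≤ k).

Using the CDF:
P(X ≤ 2) = 0.187486

This means there's approximately a 18.7% chance that X is at most 2.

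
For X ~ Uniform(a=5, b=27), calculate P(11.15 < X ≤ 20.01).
0.402727

We have X ~ Uniform(a=5, b=27).

To find P(11.15 < X ≤ 20.01), we use:
P(11.15 < X ≤ 20.01) = P(X ≤ 20.01) - P(X ≤ 11.15)
                 = F(20.01) - F(11.15)
                 = 0.682273 - 0.279545
                 = 0.402727

So there's approximately a 40.3% chance that X falls in this range.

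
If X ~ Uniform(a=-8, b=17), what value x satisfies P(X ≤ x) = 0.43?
2.7500

We have X ~ Uniform(a=-8, b=17).

We want to find x such that P(X ≤ x) = 0.43.

This is the 43rd percentile, which means 43% of values fall below this point.

Using the inverse CDF (quantile function):
x = F⁻¹(0.43) = 2.7500

Verification: P(X ≤ 2.7500) = 0.43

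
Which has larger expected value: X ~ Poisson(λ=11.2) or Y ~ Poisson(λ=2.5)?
X has larger mean (11.2000 > 2.5000)

Compute the expected value for each distribution:

X ~ Poisson(λ=11.2):
E[X] = 11.2000

Y ~ Poisson(λ=2.5):
E[Y] = 2.5000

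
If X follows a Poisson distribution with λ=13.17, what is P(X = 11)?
0.098771

We have X ~ Poisson(λ=13.17).

For a Poisson distribution, the PMF gives us the probability of each outcome.

Using the PMF formula:
P(X = 11) = 0.098771

Rounded to 4 decimal places: 0.0988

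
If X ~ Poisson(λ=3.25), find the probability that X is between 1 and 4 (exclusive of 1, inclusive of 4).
0.606863

We have X ~ Poisson(λ=3.25).

To find P(1 < X ≤ 4), we use:
P(1 < X ≤ 4) = P(X ≤ 4) - P(X ≤ 1)
                 = F(4) - F(1)
                 = 0.771653 - 0.164790
                 = 0.606863

So there's approximately a 60.7% chance that X falls in this range.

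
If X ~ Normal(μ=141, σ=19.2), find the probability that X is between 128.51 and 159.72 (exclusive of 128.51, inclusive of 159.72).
0.577542

We have X ~ Normal(μ=141, σ=19.2).

To find P(128.51 < X ≤ 159.72), we use:
P(128.51 < X ≤ 159.72) = P(X ≤ 159.72) - P(X ≤ 128.51)
                 = F(159.72) - F(128.51)
                 = 0.835220 - 0.257678
                 = 0.577542

So there's approximately a 57.8% chance that X falls in this range.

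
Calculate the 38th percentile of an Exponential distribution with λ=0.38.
1.2580

We have X ~ Exponential(λ=0.38).

We want to find x such that P(X ≤ x) = 0.38.

This is the 38th percentile, which means 38% of values fall below this point.

Using the inverse CDF (quantile function):
x = F⁻¹(0.38) = 1.2580

Verification: P(X ≤ 1.2580) = 0.38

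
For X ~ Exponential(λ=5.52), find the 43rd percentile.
0.1018

We have X ~ Exponential(λ=5.52).

We want to find x such that P(X ≤ x) = 0.43.

This is the 43rd percentile, which means 43% of values fall below this point.

Using the inverse CDF (quantile function):
x = F⁻¹(0.43) = 0.1018

Verification: P(X ≤ 0.1018) = 0.43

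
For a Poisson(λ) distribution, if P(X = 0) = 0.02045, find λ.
λ = 3.8898

For a Poisson(λ) distribution, the PMF at 0 is:
P(X = 0) = λ^0 e^(-λ) / 0! = e^(-λ)

Given P(X = 0) = 0.02045:
e^(-λ) = 0.02045
-λ = ln(0.02045)
λ = -ln(0.02045) = 3.8898

Verification: e^(-3.8898) = 0.02045 ✓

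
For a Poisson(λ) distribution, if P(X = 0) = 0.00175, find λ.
λ = 6.3481

For a Poisson(λ) distribution, the PMF at 0 is:
P(X = 0) = λ^0 e^(-λ) / 0! = e^(-λ)

Given P(X = 0) = 0.00175:
e^(-λ) = 0.00175
-λ = ln(0.00175)
λ = -ln(0.00175) = 6.3481

Verification: e^(-6.3481) = 0.00175 ✓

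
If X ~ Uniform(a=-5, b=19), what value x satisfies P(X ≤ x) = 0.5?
7.0000

We have X ~ Uniform(a=-5, b=19).

We want to find x such that P(X ≤ x) = 0.5.

This is the 50th percentile, which means 50% of values fall below this point.

Using the inverse CDF (quantile function):
x = F⁻¹(0.5) = 7.0000

Verification: P(X ≤ 7.0000) = 0.5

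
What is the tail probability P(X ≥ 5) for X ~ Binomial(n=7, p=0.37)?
0.070062

We have X ~ Binomial(n=7, p=0.37).

For discrete distributions, P(X ≥ 5) = 1 - P(X ≤ 4).

P(X ≤ 4) = 0.929938
P(X ≥ 5) = 1 - 0.929938 = 0.070062

So there's approximately a 7.0% chance that X is at least 5.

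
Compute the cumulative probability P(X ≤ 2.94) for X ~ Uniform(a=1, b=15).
0.138571

We have X ~ Uniform(a=1, b=15).

The CDF gives us P(X ≤ k).

Using the CDF:
P(X ≤ 2.94) = 0.138571

This means there's approximately a 13.9% chance that X is at most 2.94.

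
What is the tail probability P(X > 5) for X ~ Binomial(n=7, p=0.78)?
0.522463

We have X ~ Binomial(n=7, p=0.78).

P(X > 5) = 1 - P(X ≤ 5)
                = 1 - F(5)
                = 1 - 0.477537
                = 0.522463

So there's approximately a 52.2% chance that X exceeds 5.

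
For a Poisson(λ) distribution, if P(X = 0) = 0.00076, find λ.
λ = 7.1822

For a Poisson(λ) distribution, the PMF at 0 is:
P(X = 0) = λ^0 e^(-λ) / 0! = e^(-λ)

Given P(X = 0) = 0.00076:
e^(-λ) = 0.00076
-λ = ln(0.00076)
λ = -ln(0.00076) = 7.1822

Verification: e^(-7.1822) = 0.00076 ✓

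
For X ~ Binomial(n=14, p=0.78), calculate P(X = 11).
0.252006

We have X ~ Binomial(n=14, p=0.78).

For a Binomial distribution, the PMF gives us the probability of each outcome.

Using the PMF formula:
P(X = 11) = 0.252006

Rounded to 4 decimal places: 0.2520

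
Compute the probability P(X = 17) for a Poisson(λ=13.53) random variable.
0.063825

We have X ~ Poisson(λ=13.53).

For a Poisson distribution, the PMF gives us the probability of each outcome.

Using the PMF formula:
P(X = 17) = 0.063825

Rounded to 4 decimal places: 0.0638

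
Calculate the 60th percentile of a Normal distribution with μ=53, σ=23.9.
59.0550

We have X ~ Normal(μ=53, σ=23.9).

We want to find x such that P(X ≤ x) = 0.6.

This is the 60th percentile, which means 60% of values fall below this point.

Using the inverse CDF (quantile function):
x = F⁻¹(0.6) = 59.0550

Verification: P(X ≤ 59.0550) = 0.6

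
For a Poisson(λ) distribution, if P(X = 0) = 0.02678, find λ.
λ = 3.6201

For a Poisson(λ) distribution, the PMF at 0 is:
P(X = 0) = λ^0 e^(-λ) / 0! = e^(-λ)

Given P(X = 0) = 0.02678:
e^(-λ) = 0.02678
-λ = ln(0.02678)
λ = -ln(0.02678) = 3.6201

Verification: e^(-3.6201) = 0.02678 ✓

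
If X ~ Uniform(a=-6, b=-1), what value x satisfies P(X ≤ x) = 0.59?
-3.0500

We have X ~ Uniform(a=-6, b=-1).

We want to find x such that P(X ≤ x) = 0.59.

This is the 59th percentile, which means 59% of values fall below this point.

Using the inverse CDF (quantile function):
x = F⁻¹(0.59) = -3.0500

Verification: P(X ≤ -3.0500) = 0.59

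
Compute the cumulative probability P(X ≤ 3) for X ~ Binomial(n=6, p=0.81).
0.086979

We have X ~ Binomial(n=6, p=0.81).

The CDF gives us P(X ≤ k).

Using the CDF:
P(X ≤ 3) = 0.086979

This means there's approximately a 8.7% chance that X is at most 3.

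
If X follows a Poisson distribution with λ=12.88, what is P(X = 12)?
0.110902

We have X ~ Poisson(λ=12.88).

For a Poisson distribution, the PMF gives us the probability of each outcome.

Using the PMF formula:
P(X = 12) = 0.110902

Rounded to 4 decimal places: 0.1109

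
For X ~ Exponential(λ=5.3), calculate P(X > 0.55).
0.054204

We have X ~ Exponential(λ=5.3).

P(X > 0.55) = 1 - P(X ≤ 0.55)
                = 1 - F(0.55)
                = 1 - 0.945796
                = 0.054204

So there's approximately a 5.4% chance that X exceeds 0.55.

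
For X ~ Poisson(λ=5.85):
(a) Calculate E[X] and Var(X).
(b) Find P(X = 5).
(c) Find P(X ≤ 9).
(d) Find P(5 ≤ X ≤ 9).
(a) E[X] = 5.8500, Var(X) = 5.8500
(b) P(X = 5) = 0.164428
(c) P(X ≤ 9) = 0.926015
(d) P(5 ≤ X ≤ 9) = 0.620379

We have X ~ Poisson(λ=5.85).

(a) Moments:
E[X] = 5.8500
Var(X) = 5.8500
σ = √Var(X) = 2.4187

(b) Point probability using PMF:
P(X = 5) = 0.164428

(c) Cumulative probability using CDF:
P(X ≤ 9) = F(9) = 0.926015

(d) Range probability:
P(5 ≤ X ≤ 9) = P(X ≤ 9) - P(X ≤ 4)
                   = F(9) - F(4)
                   = 0.926015 - 0.305636
                   = 0.620379

This means approximately 62.0% of outcomes fall in the interval [5, 9].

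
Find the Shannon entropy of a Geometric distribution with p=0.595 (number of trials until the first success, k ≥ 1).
1.1344 nats

We have X ~ Geometric(p=0.595) (number of trials until the first success, k ≥ 1).

The Shannon entropy measures the uncertainty or information content of the distribution.

For a Geometric distribution with p=0.595 (number of trials until the first success, k ≥ 1):
H(X) = 1.1344 nats

(In bits, this would be 1.6366 bits.)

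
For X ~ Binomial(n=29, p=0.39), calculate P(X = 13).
0.120436

We have X ~ Binomial(n=29, p=0.39).

For a Binomial distribution, the PMF gives us the probability of each outcome.

Using the PMF formula:
P(X = 13) = 0.120436

Rounded to 4 decimal places: 0.1204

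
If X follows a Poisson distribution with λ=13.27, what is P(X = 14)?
0.103919

We have X ~ Poisson(λ=13.27).

For a Poisson distribution, the PMF gives us the probability of each outcome.

Using the PMF formula:
P(X = 14) = 0.103919

Rounded to 4 decimal places: 0.1039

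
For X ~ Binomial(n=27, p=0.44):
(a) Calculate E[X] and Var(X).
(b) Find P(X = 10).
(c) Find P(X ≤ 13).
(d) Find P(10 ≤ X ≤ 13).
(a) E[X] = 11.8800, Var(X) = 6.6528
(b) P(X = 10) = 0.120192
(c) P(X ≤ 13) = 0.736185
(d) P(10 ≤ X ≤ 13) = 0.557651

We have X ~ Binomial(n=27, p=0.44).

(a) Moments:
E[X] = 11.8800
Var(X) = 6.6528
σ = √Var(X) = 2.5793

(b) Point probability using PMF:
P(X = 10) = 0.120192

(c) Cumulative probability using CDF:
P(X ≤ 13) = F(13) = 0.736185

(d) Range probability:
P(10 ≤ X ≤ 13) = P(X ≤ 13) - P(X ≤ 9)
                   = F(13) - F(9)
                   = 0.736185 - 0.178534
                   = 0.557651

This means approximately 55.8% of outcomes fall in the interval [10, 13].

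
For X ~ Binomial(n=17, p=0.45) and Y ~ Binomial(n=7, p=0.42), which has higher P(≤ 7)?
Y has higher probability (P(Y ≤ 7) = 1.0000 > P(X ≤ 7) = 0.4743)

Compute P(≤ 7) for each distribution:

X ~ Binomial(n=17, p=0.45):
P(X ≤ 7) = 0.4743

Y ~ Binomial(n=7, p=0.42):
P(Y ≤ 7) = 1.0000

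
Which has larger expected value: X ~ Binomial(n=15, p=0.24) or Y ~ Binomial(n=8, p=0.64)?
Y has larger mean (5.1200 > 3.6000)

Compute the expected value for each distribution:

X ~ Binomial(n=15, p=0.24):
E[X] = 3.6000

Y ~ Binomial(n=8, p=0.64):
E[Y] = 5.1200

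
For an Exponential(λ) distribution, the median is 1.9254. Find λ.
λ = 0.3600

For X ~ Exponential(λ), the CDF is F(x) = 1 - e^(-λx).
The median m satisfies F(m) = 0.5:
1 - e^(-λm) = 0.5
e^(-λm) = 0.5
λm = ln(2)
m = ln(2) / λ

Given m = 1.9254:
λ = ln(2) / 1.9254 = 0.693147 / 1.9254 = 0.3600

Verification: ln(2) / 0.3600 = 1.9254 ✓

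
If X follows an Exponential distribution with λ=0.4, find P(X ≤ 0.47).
0.171385

We have X ~ Exponential(λ=0.4).

The CDF gives us P(X ≤ k).

Using the CDF:
P(X ≤ 0.47) = 0.171385

This means there's approximately a 17.1% chance that X is at most 0.47.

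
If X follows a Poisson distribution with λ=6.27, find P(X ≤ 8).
0.818143

We have X ~ Poisson(λ=6.27).

The CDF gives us P(X ≤ k).

Using the CDF:
P(X ≤ 8) = 0.818143

This means there's approximately a 81.8% chance that X is at most 8.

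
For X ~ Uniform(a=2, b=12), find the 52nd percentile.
7.2000

We have X ~ Uniform(a=2, b=12).

We want to find x such that P(X ≤ x) = 0.52.

This is the 52nd percentile, which means 52% of values fall below this point.

Using the inverse CDF (quantile function):
x = F⁻¹(0.52) = 7.2000

Verification: P(X ≤ 7.2000) = 0.52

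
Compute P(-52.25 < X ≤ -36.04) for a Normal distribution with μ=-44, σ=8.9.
0.637469

We have X ~ Normal(μ=-44, σ=8.9).

To find P(-52.25 < X ≤ -36.04), we use:
P(-52.25 < X ≤ -36.04) = P(X ≤ -36.04) - P(X ≤ -52.25)
                 = F(-36.04) - F(-52.25)
                 = 0.814441 - 0.176972
                 = 0.637469

So there's approximately a 63.7% chance that X falls in this range.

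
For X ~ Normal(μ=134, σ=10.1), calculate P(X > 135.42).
0.444095

We have X ~ Normal(μ=134, σ=10.1).

P(X > 135.42) = 1 - P(X ≤ 135.42)
                = 1 - F(135.42)
                = 1 - 0.555905
                = 0.444095

So there's approximately a 44.4% chance that X exceeds 135.42.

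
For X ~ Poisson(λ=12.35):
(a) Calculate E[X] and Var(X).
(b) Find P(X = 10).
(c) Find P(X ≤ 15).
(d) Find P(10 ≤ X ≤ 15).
(a) E[X] = 12.3500, Var(X) = 12.3500
(b) P(X = 10) = 0.098485
(c) P(X ≤ 15) = 0.817994
(d) P(10 ≤ X ≤ 15) = 0.604844

We have X ~ Poisson(λ=12.35).

(a) Moments:
E[X] = 12.3500
Var(X) = 12.3500
σ = √Var(X) = 3.5143

(b) Point probability using PMF:
P(X = 10) = 0.098485

(c) Cumulative probability using CDF:
P(X ≤ 15) = F(15) = 0.817994

(d) Range probability:
P(10 ≤ X ≤ 15) = P(X ≤ 15) - P(X ≤ 9)
                   = F(15) - F(9)
                   = 0.817994 - 0.213150
                   = 0.604844

This means approximately 60.5% of outcomes fall in the interval [10, 15].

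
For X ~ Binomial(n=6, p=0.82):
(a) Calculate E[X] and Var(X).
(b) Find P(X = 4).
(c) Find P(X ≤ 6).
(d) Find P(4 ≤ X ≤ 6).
(a) E[X] = 4.9200, Var(X) = 0.8856
(b) P(X = 4) = 0.219731
(c) P(X ≤ 6) = 1.000000
(d) P(4 ≤ X ≤ 6) = 0.924137

We have X ~ Binomial(n=6, p=0.82).

(a) Moments:
E[X] = 4.9200
Var(X) = 0.8856
σ = √Var(X) = 0.9411

(b) Point probability using PMF:
P(X = 4) = 0.219731

(c) Cumulative probability using CDF:
P(X ≤ 6) = F(6) = 1.000000

(d) Range probability:
P(4 ≤ X ≤ 6) = P(X ≤ 6) - P(X ≤ 3)
                   = F(6) - F(3)
                   = 1.000000 - 0.075863
                   = 0.924137

This means approximately 92.4% of outcomes fall in the interval [4, 6].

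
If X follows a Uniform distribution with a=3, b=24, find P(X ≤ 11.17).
0.389048

We have X ~ Uniform(a=3, b=24).

The CDF gives us P(X ≤ k).

Using the CDF:
P(X ≤ 11.17) = 0.389048

This means there's approximately a 38.9% chance that X is at most 11.17.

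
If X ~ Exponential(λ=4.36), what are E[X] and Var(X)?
E[X] = 0.2294, Var(X) = 0.0526

We have X ~ Exponential(λ=4.36).

For an Exponential distribution with λ=4.36:

Expected value:
E[X] = 0.2294

Variance:
Var(X) = 0.0526

Standard deviation:
σ = √Var(X) = 0.2294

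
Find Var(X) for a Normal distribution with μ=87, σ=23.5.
552.2500

We have X ~ Normal(μ=87, σ=23.5).

For a Normal distribution with μ=87, σ=23.5:
Var(X) = 552.2500

The variance measures the spread of the distribution around the mean.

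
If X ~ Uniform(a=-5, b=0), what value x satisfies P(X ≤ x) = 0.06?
-4.7000

We have X ~ Uniform(a=-5, b=0).

We want to find x such that P(X ≤ x) = 0.06.

This is the 6th percentile, which means 6% of values fall below this point.

Using the inverse CDF (quantile function):
x = F⁻¹(0.06) = -4.7000

Verification: P(X ≤ -4.7000) = 0.06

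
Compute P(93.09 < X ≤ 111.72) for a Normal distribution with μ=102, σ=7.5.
0.785096

We have X ~ Normal(μ=102, σ=7.5).

To find P(93.09 < X ≤ 111.72), we use:
P(93.09 < X ≤ 111.72) = P(X ≤ 111.72) - P(X ≤ 93.09)
                 = F(111.72) - F(93.09)
                 = 0.902512 - 0.117417
                 = 0.785096

So there's approximately a 78.5% chance that X falls in this range.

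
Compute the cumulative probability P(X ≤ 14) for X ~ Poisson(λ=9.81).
0.926062

We have X ~ Poisson(λ=9.81).

The CDF gives us P(X ≤ k).

Using the CDF:
P(X ≤ 14) = 0.926062

This means there's approximately a 92.6% chance that X is at most 14.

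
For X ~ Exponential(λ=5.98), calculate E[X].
0.1672

We have X ~ Exponential(λ=5.98).

For an Exponential distribution with λ=5.98:
E[X] = 0.1672

This is the expected (average) value of X.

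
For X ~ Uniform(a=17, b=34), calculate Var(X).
24.0833

We have X ~ Uniform(a=17, b=34).

For a Uniform distribution with a=17, b=34:
Var(X) = 24.0833

The variance measures the spread of the distribution around the mean.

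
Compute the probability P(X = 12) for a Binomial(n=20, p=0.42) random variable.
0.048605

We have X ~ Binomial(n=20, p=0.42).

For a Binomial distribution, the PMF gives us the probability of each outcome.

Using the PMF formula:
P(X = 12) = 0.048605

Rounded to 4 decimal places: 0.0486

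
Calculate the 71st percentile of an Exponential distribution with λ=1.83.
0.6764

We have X ~ Exponential(λ=1.83).

We want to find x such that P(X ≤ x) = 0.71.

This is the 71st percentile, which means 71% of values fall below this point.

Using the inverse CDF (quantile function):
x = F⁻¹(0.71) = 0.6764

Verification: P(X ≤ 0.6764) = 0.71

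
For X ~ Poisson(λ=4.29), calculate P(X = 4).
0.193417

We have X ~ Poisson(λ=4.29).

For a Poisson distribution, the PMF gives us the probability of each outcome.

Using the PMF formula:
P(X = 4) = 0.193417

Rounded to 4 decimal places: 0.1934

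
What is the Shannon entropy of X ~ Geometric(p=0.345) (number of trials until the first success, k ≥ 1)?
1.8675 nats

We have X ~ Geometric(p=0.345) (number of trials until the first success, k ≥ 1).

The Shannon entropy measures the uncertainty or information content of the distribution.

For a Geometric distribution with p=0.345 (number of trials until the first success, k ≥ 1):
H(X) = 1.8675 nats

(In bits, this would be 2.6943 bits.)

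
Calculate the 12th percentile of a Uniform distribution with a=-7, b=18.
-4.0000

We have X ~ Uniform(a=-7, b=18).

We want to find x such that P(X ≤ x) = 0.12.

This is the 12th percentile, which means 12% of values fall below this point.

Using the inverse CDF (quantile function):
x = F⁻¹(0.12) = -4.0000

Verification: P(X ≤ -4.0000) = 0.12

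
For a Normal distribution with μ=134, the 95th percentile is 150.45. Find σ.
σ = 10.0009

For X ~ Normal(μ, σ), the p-th percentile satisfies x = μ + z_p × σ,
where z_p = Φ⁻¹(p) is the standard normal quantile.

Step 1: z_{0.95} = Φ⁻¹(0.95) = 1.6449

Step 2: Solve for σ:
150.45 = 134 + 1.6449 × σ
σ = (150.45 - 134) / 1.6449
σ = 16.45 / 1.6449
σ = 10.0009

Verification: μ + z × σ = 134 + 1.6449 × 10.0009 = 150.45 ✓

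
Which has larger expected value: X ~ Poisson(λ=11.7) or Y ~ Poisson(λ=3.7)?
X has larger mean (11.7000 > 3.7000)

Compute the expected value for each distribution:

X ~ Poisson(λ=11.7):
E[X] = 11.7000

Y ~ Poisson(λ=3.7):
E[Y] = 3.7000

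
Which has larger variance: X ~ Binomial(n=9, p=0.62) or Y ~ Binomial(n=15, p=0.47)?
Y has larger variance (3.7365 > 2.1204)

Compute the variance for each distribution:

X ~ Binomial(n=9, p=0.62):
Var(X) = 2.1204

Y ~ Binomial(n=15, p=0.47):
Var(Y) = 3.7365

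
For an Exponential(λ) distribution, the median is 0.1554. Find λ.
λ = 4.4604

For X ~ Exponential(λ), the CDF is F(x) = 1 - e^(-λx).
The median m satisfies F(m) = 0.5:
1 - e^(-λm) = 0.5
e^(-λm) = 0.5
λm = ln(2)
m = ln(2) / λ

Given m = 0.1554:
λ = ln(2) / 0.1554 = 0.693147 / 0.1554 = 4.4604

Verification: ln(2) / 4.4604 = 0.1554 ✓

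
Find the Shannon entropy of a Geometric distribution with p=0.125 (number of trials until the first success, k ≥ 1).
3.0142 nats

We have X ~ Geometric(p=0.125) (number of trials until the first success, k ≥ 1).

The Shannon entropy measures the uncertainty or information content of the distribution.

For a Geometric distribution with p=0.125 (number of trials until the first success, k ≥ 1):
H(X) = 3.0142 nats

(In bits, this would be 4.3485 bits.)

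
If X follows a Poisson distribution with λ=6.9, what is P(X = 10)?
0.067935

We have X ~ Poisson(λ=6.9).

For a Poisson distribution, the PMF gives us the probability of each outcome.

Using the PMF formula:
P(X = 10) = 0.067935

Rounded to 4 decimal places: 0.0679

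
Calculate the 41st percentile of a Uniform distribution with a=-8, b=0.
-4.7200

We have X ~ Uniform(a=-8, b=0).

We want to find x such that P(X ≤ x) = 0.41.

This is the 41st percentile, which means 41% of values fall below this point.

Using the inverse CDF (quantile function):
x = F⁻¹(0.41) = -4.7200

Verification: P(X ≤ -4.7200) = 0.41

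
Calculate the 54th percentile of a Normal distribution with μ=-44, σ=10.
-42.9957

We have X ~ Normal(μ=-44, σ=10).

We want to find x such that P(X ≤ x) = 0.54.

This is the 54th percentile, which means 54% of values fall below this point.

Using the inverse CDF (quantile function):
x = F⁻¹(0.54) = -42.9957

Verification: P(X ≤ -42.9957) = 0.54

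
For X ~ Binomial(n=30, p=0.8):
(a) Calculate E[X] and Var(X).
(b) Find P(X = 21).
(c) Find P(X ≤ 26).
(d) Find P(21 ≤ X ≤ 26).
(a) E[X] = 24.0000, Var(X) = 4.8000
(b) P(X = 21) = 0.067564
(c) P(X ≤ 26) = 0.877289
(d) P(21 ≤ X ≤ 26) = 0.816202

We have X ~ Binomial(n=30, p=0.8).

(a) Moments:
E[X] = 24.0000
Var(X) = 4.8000
σ = √Var(X) = 2.1909

(b) Point probability using PMF:
P(X = 21) = 0.067564

(c) Cumulative probability using CDF:
P(X ≤ 26) = F(26) = 0.877289

(d) Range probability:
P(21 ≤ X ≤ 26) = P(X ≤ 26) - P(X ≤ 20)
                   = F(26) - F(20)
                   = 0.877289 - 0.061087
                   = 0.816202

This means approximately 81.6% of outcomes fall in the interval [21, 26].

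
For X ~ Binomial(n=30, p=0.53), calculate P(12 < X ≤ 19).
0.800132

We have X ~ Binomial(n=30, p=0.53).

To find P(12 < X ≤ 19), we use:
P(12 < X ≤ 19) = P(X ≤ 19) - P(X ≤ 12)
                 = F(19) - F(12)
                 = 0.906968 - 0.106837
                 = 0.800132

So there's approximately a 80.0% chance that X falls in this range.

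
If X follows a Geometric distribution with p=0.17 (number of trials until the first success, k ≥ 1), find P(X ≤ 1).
0.170000

We have X ~ Geometric(p=0.17) (number of trials until the first success, k ≥ 1).

The CDF gives us P(X ≤ k).

Using the CDF:
P(X ≤ 1) = 0.170000

This means there's approximately a 17.0% chance that X is at most 1.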